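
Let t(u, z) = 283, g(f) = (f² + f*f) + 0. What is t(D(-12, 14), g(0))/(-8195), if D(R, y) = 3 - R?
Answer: -283/8195 ≈ -0.034533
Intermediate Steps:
g(f) = 2*f² (g(f) = (f² + f²) + 0 = 2*f² + 0 = 2*f²)
t(D(-12, 14), g(0))/(-8195) = 283/(-8195) = 283*(-1/8195) = -283/8195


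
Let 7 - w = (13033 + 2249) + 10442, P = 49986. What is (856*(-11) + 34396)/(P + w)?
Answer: 24980/24269 ≈ 1.0293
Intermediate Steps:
w = -25717 (w = 7 - ((13033 + 2249) + 10442) = 7 - (15282 + 10442) = 7 - 1*25724 = 7 - 25724 = -25717)
(856*(-11) + 34396)/(P + w) = (856*(-11) + 34396)/(49986 - 25717) = (-9416 + 34396)/24269 = 24980*(1/24269) = 24980/24269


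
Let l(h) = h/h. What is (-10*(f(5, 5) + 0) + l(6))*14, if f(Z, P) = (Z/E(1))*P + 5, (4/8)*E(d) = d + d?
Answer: -1561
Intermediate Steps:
E(d) = 4*d (E(d) = 2*(d + d) = 2*(2*d) = 4*d)
l(h) = 1
f(Z, P) = 5 + P*Z/4 (f(Z, P) = (Z/((4*1)))*P + 5 = (Z/4)*P + 5 = P*Z/4 + 5 = 5 + P*Z/4)
(-10*(f(5, 5) + 0) + l(6))*14 = (-10*((5 + (¼)*5*5) + 0) + 1)*14 = (-10*((5 + 25/4) + 0) + 1)*14 = (-10*(45/4 + 0) + 1)*14 = (-10*45/4 + 1)*14 = (-225/2 + 1)*14 = -223/2*14 = -1561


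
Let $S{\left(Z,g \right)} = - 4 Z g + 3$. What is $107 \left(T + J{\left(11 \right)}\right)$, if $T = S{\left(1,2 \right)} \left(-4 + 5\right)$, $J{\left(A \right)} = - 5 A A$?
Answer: $-65270$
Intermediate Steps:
$S{\left(Z,g \right)} = 3 - 4 Z g$ ($S{\left(Z,g \right)} = - 4 Z g + 3 = 3 - 4 Z g$)
$J{\left(A \right)} = - 5 A^{2}$
$T = -5$ ($T = \left(3 - 4 \cdot 2\right) \left(-4 + 5\right) = \left(3 - 8\right) 1 = \left(-5\right) 1 = -5$)
$107 \left(T + J{\left(11 \right)}\right) = 107 \left(-5 - 5 \cdot 11^{2}\right) = 107 \left(-5 - 605\right) = 107 \left(-610\right) = -65270$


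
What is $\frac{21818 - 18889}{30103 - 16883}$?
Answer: $\frac{2929}{13220} \approx 0.22156$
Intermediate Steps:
$\frac{21818 - 18889}{30103 - 16883} = \frac{2929}{13220}$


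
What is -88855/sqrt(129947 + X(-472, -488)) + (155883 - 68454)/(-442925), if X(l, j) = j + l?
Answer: -87429/442925 - 88855*sqrt(128987)/128987 ≈ -247.60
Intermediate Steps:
-88855/sqrt(129947 + X(-472, -488)) + (155883 - 68454)/(-442925) = -88855/sqrt(129947 + (-488 - 472)) + (155883 - 68454)/(-442925) = -88855/sqrt(129947 - 960) + 87429*(-1/442925) = -88855*sqrt(128987)/128987 - 87429/442925 = -87429/442925 - 88855*sqrt(128987)/128987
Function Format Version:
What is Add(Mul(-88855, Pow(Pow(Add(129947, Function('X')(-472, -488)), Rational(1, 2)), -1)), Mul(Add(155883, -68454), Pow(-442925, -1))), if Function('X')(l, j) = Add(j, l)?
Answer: Add(Rational(-87429, 442925), Mul(Rational(-88855, 128987), Pow(128987, Rational(1, 2)))) ≈ -247.60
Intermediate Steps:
Add(Mul(-88855, Pow(Pow(Add(129947, Function('X')(-472, -488)), Rational(1, 2)), -1)), Mul(Add(155883, -68454), Pow(-442925, -1))) = Add(Mul(-88855, Pow(Pow(Add(129947, Add(-488, -472)), Rational(1, 2)), -1)), Mul(Add(155883, -68454), Pow(-442925, -1))) = Add(Mul(-88855, Pow(Pow(Add(129947, -960), Rational(1, 2)), -1)), Mul(87429, Rational(-1, 442925))) = Add(Mul(-88855, Pow(Pow(128987, Rational(1, 2)), -1)), Rational(-87429, 442925)) = Add(Mul(-88855, Mul(Rational(1, 128987), Pow(128987, Rational(1, 2)))), Rational(-87429, 442925)) = Add(Mul(Rational(-88855, 128987), Pow(128987, Rational(1, 2))), Rational(-87429, 442925)) = Add(Rational(-87429, 442925), Mul(Rational(-88855, 128987), Pow(128987, Rational(1, 2))))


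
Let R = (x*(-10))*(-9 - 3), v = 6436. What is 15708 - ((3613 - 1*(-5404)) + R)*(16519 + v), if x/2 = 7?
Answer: -245533927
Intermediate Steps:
x = 14 (x = 2*7 = 14)
R = 1680 (R = (14*(-10))*(-9 - 3) = -140*(-12) = 1680)
15708 - ((3613 - 1*(-5404)) + R)*(16519 + v) = 15708 - ((3613 - 1*(-5404)) + 1680)*(16519 + 6436) = 15708 - ((3613 + 5404) + 1680)*22955 = 15708 - (9017 + 1680)*22955 = 15708 - 10697*22955 = 15708 - 1*245549635 = 15708 - 245549635 = -245533927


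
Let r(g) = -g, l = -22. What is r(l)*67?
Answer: 1474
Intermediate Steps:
r(l)*67 = -1*(-22)*67 = 22*67 = 1474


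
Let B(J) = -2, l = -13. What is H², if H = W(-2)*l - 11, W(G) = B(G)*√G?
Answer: (11 - 26*I*√2)² ≈ -1231.0 - 808.93*I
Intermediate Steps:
W(G) = -2*√G
H = -11 + 26*I*√2 (H = -2*I*√2*(-13) - 11 = 26*I*√2 - 11 = -11 + 26*I*√2 ≈ -11.0 + 36.77*I)
H² = (-11 + 26*I*√2)²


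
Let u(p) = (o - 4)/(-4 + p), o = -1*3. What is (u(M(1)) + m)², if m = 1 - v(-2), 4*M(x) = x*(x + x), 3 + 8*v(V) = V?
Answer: 841/64 ≈ 13.141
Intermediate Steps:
o = -3
v(V) = -3/8 + V/8
M(x) = x²/2 (M(x) = (x*(x + x))/4 = (x*(2*x))/4 = (2*x²)/4 = x²/2)
m = 13/8 (m = 1 - (-3/8 + (⅛)*(-2)) = 1 - (-3/8 - ¼) = 1 - 1*(-5/8) = 1 + 5/8 = 13/8 ≈ 1.6250)
u(p) = -7/(-4 + p) (u(p) = (-3 - 4)/(-4 + p) = -7/(-4 + p))
(u(M(1)) + m)² = (-7/(-4 + (½)*1²) + 13/8)² = (-7/(-4 + (½)*1) + 13/8)² = (-7/(-4 + ½) + 13/8)² = (-7/(-7/2) + 13/8)² = (-7*(-2/7) + 13/8)² = (2 + 13/8)² = (29/8)² = 841/64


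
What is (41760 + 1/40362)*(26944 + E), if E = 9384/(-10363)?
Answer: 235307703150230924/209135703 ≈ 1.1251e+9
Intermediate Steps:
E = -9384/10363 (E = 9384*(-1/10363) = -9384/10363 ≈ -0.90553)
(41760 + 1/40362)*(26944 + E) = (41760 + 1/40362)*(26944 - 9384/10363) = (41760 + 1/40362)*(279211288/10363) = (1685517121/40362)*(279211288/10363) = 235307703150230924/209135703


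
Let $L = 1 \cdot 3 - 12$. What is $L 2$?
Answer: $-18$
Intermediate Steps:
$L = -9$ ($L = 3 - 12 = -9$)
$L 2 = \left(-9\right) 2 = -18$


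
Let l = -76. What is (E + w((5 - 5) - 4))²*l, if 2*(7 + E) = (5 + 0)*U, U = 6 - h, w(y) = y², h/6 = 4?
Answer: -98496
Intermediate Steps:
h = 24 (h = 6*4 = 24)
U = -18 (U = 6 - 1*24 = 6 - 24 = -18)
E = -52 (E = -7 + ((5 + 0)*(-18))/2 = -7 + (5*(-18))/2 = -7 + (½)*(-90) = -7 - 45 = -52)
(E + w((5 - 5) - 4))²*l = (-52 + ((5 - 5) - 4)²)²*(-76) = (-52 + (0 - 4)²)²*(-76) = (-52 + (-4)²)²*(-76) = (-52 + 16)²*(-76) = (-36)²*(-76) = 1296*(-76) = -98496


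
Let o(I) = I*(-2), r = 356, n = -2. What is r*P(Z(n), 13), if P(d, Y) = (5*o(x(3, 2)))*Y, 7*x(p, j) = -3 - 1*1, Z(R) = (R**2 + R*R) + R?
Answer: 185120/7 ≈ 26446.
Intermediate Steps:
Z(R) = R + 2*R**2 (Z(R) = (R**2 + R**2) + R = 2*R**2 + R = R + 2*R**2)
x(p, j) = -4/7 (x(p, j) = (-3 - 1*1)/7 = (-3 - 1)/7 = (1/7)*(-4) = -4/7)
o(I) = -2*I
P(d, Y) = 40*Y/7 (P(d, Y) = (5*(-2*(-4/7)))*Y = (5*(8/7))*Y = 40*Y/7)
r*P(Z(n), 13) = 356*((40/7)*13) = 356*(520/7) = 185120/7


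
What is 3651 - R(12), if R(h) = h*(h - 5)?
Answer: 3567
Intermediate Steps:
R(h) = h*(-5 + h)
3651 - R(12) = 3651 - 12*(-5 + 12) = 3651 - 12*7 = 3651 - 1*84 = 3651 - 84 = 3567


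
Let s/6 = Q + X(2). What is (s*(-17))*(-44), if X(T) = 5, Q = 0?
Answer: 22440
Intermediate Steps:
s = 30 (s = 6*(0 + 5) = 6*5 = 30)
(s*(-17))*(-44) = (30*(-17))*(-44) = -510*(-44) = 22440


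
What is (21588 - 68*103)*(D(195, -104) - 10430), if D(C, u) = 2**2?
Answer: -152052784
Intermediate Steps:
D(C, u) = 4
(21588 - 68*103)*(D(195, -104) - 10430) = (21588 - 68*103)*(4 - 10430) = (21588 - 7004)*(-10426) = 14584*(-10426) = -152052784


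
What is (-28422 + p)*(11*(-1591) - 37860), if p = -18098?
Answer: 2575393720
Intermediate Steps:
(-28422 + p)*(11*(-1591) - 37860) = (-28422 - 18098)*(11*(-1591) - 37860) = -46520*(-17501 - 37860) = -46520*(-55361) = 2575393720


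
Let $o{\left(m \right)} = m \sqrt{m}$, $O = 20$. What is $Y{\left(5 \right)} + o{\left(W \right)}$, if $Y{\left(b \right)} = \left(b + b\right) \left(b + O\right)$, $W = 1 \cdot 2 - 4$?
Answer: $250 - 2 i \sqrt{2} \approx 250.0 - 2.8284 i$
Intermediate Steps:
$W = -2$ ($W = 2 - 4 = -2$)
$Y{\left(b \right)} = 2 b \left(20 + b\right)$ ($Y{\left(b \right)} = \left(b + b\right) \left(b + 20\right) = 2 b \left(20 + b\right)$)
$o{\left(m \right)} = m^{\frac{3}{2}}$
$Y{\left(5 \right)} + o{\left(W \right)} = 2 \cdot 5 \left(20 + 5\right) + \left(-2\right)^{\frac{3}{2}} = 2 \cdot 5 \cdot 25 - 2 i \sqrt{2} = 250 - 2 i \sqrt{2}$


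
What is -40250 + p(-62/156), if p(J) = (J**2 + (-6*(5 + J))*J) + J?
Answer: -244815683/6084 ≈ -40239.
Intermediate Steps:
p(J) = J + J**2 + J*(-30 - 6*J) (p(J) = (J**2 + (-30 - 6*J)*J) + J = (J**2 + J*(-30 - 6*J)) + J = J + J**2 + J*(-30 - 6*J))
-40250 + p(-62/156) = -40250 - (-62/156)*(29 + 5*(-62/156)) = -40250 - (-62*1/156)*(29 + 5*(-62*1/156)) = -40250 - 1*(-31/78)*(29 + 5*(-31/78)) = -40250 - 1*(-31/78)*(29 - 155/78) = -40250 - 1*(-31/78)*2107/78 = -40250 + 65317/6084 = -244815683/6084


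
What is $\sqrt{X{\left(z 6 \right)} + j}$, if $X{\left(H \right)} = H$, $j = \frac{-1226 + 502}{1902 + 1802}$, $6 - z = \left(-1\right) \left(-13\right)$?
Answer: $\frac{i \sqrt{36181598}}{926} \approx 6.4958 i$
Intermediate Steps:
$z = -7$ ($z = 6 - \left(-1\right) \left(-13\right) = 6 - 13 = -7$)
$j = - \frac{181}{926}$ ($j = - \frac{724}{3704} = \left(-724\right) \frac{1}{3704} = - \frac{181}{926} \approx -0.19546$)
$\sqrt{X{\left(z 6 \right)} + j} = \sqrt{\left(-7\right) 6 - \frac{181}{926}} = \sqrt{-42 - \frac{181}{926}} = \sqrt{- \frac{39073}{926}} = \frac{i \sqrt{36181598}}{926}$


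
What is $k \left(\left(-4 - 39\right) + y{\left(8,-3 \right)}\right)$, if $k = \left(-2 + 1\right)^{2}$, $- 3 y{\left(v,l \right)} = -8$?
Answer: $- \frac{121}{3} \approx -40.333$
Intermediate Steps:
$y{\left(v,l \right)} = \frac{8}{3}$ ($y{\left(v,l \right)} = \left(- \frac{1}{3}\right) \left(-8\right) = \frac{8}{3}$)
$k = 1$ ($k = \left(-1\right)^{2} = 1$)
$k \left(\left(-4 - 39\right) + y{\left(8,-3 \right)}\right) = 1 \left(\left(-4 - 39\right) + \frac{8}{3}\right) = 1 \left(-43 + \frac{8}{3}\right) = 1 \left(- \frac{121}{3}\right) = - \frac{121}{3}$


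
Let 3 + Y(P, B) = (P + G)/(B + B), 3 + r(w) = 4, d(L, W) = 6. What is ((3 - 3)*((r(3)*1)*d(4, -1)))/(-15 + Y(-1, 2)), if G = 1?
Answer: 0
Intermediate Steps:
r(w) = 1 (r(w) = -3 + 4 = 1)
Y(P, B) = -3 + (1 + P)/(2*B) (Y(P, B) = -3 + (P + 1)/(B + B) = -3 + (1 + P)/((2*B)) = -3 + (1 + P)*(1/(2*B)) = -3 + (1 + P)/(2*B))
((3 - 3)*((r(3)*1)*d(4, -1)))/(-15 + Y(-1, 2)) = ((3 - 3)*((1*1)*6))/(-15 + (½)*(1 - 1 - 6*2)/2) = (0*(1*6))/(-15 + (½)*(½)*(1 - 1 - 12)) = (0*6)/(-15 + (½)*(½)*(-12)) = 0/(-15 - 3) = 0/(-18) = -1/18*0 = 0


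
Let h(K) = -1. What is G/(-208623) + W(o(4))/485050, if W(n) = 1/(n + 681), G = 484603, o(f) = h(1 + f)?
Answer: -159838545693377/68810958582000 ≈ -2.3229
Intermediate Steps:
o(f) = -1
W(n) = 1/(681 + n)
G/(-208623) + W(o(4))/485050 = 484603/(-208623) + 1/((681 - 1)*485050) = 484603*(-1/208623) + (1/485050)/680 = -484603/208623 + (1/680)*(1/485050) = -484603/208623 + 1/329834000 = -159838545693377/68810958582000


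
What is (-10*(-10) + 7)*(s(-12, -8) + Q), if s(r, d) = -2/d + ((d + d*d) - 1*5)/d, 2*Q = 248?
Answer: 100901/8 ≈ 12613.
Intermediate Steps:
Q = 124 (Q = (½)*248 = 124)
s(r, d) = -2/d + (-5 + d + d²)/d (s(r, d) = -2/d + ((d + d²) - 5)/d = -2/d + (-5 + d + d²)/d)
(-10*(-10) + 7)*(s(-12, -8) + Q) = (-10*(-10) + 7)*((1 - 8 - 7/(-8)) + 124) = (100 + 7)*((1 - 8 - 7*(-⅛)) + 124) = 107*((1 - 8 + 7/8) + 124) = 107*(-49/8 + 124) = 107*(943/8) = 100901/8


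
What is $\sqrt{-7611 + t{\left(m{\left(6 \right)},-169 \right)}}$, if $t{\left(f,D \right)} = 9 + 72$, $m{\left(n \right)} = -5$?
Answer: $i \sqrt{7530} \approx 86.776 i$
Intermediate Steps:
$t{\left(f,D \right)} = 81$
$\sqrt{-7611 + t{\left(m{\left(6 \right)},-169 \right)}} = \sqrt{-7611 + 81} = \sqrt{-7530} = i \sqrt{7530}$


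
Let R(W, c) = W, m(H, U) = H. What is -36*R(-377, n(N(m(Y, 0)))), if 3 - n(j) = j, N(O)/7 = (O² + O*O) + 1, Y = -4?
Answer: 13572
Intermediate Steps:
N(O) = 7 + 14*O² (N(O) = 7*((O² + O*O) + 1) = 7*((O² + O²) + 1) = 7*(2*O² + 1) = 7*(1 + 2*O²) = 7 + 14*O²)
n(j) = 3 - j
-36*R(-377, n(N(m(Y, 0)))) = -36*(-377) = 13572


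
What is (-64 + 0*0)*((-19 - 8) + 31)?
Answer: -256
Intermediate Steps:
(-64 + 0*0)*((-19 - 8) + 31) = (-64 + 0)*(-27 + 31) = -64*4 = -256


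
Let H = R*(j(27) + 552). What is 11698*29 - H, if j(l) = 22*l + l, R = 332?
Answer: -50194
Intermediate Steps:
j(l) = 23*l
H = 389436 (H = 332*(23*27 + 552) = 332*(621 + 552) = 332*1173 = 389436)
11698*29 - H = 11698*29 - 1*389436 = 339242 - 389436 = -50194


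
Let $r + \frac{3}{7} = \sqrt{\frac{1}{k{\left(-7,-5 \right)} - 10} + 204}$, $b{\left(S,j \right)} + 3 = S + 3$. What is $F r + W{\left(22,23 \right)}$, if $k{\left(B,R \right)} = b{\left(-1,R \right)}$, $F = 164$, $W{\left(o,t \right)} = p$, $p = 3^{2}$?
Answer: $- \frac{429}{7} + \frac{164 \sqrt{24673}}{11} \approx 2280.6$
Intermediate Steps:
$p = 9$
$W{\left(o,t \right)} = 9$
$b{\left(S,j \right)} = S$ ($b{\left(S,j \right)} = -3 + \left(S + 3\right) = -3 + \left(3 + S\right) = S$)
$k{\left(B,R \right)} = -1$
$r = - \frac{3}{7} + \frac{\sqrt{24673}}{11}$ ($r = - \frac{3}{7} + \sqrt{\frac{1}{-1 - 10} + 204} = - \frac{3}{7} + \sqrt{\frac{1}{-11} + 204} = - \frac{3}{7} + \sqrt{- \frac{1}{11} + 204} = - \frac{3}{7} + \sqrt{\frac{2243}{11}} = - \frac{3}{7} + \frac{\sqrt{24673}}{11} \approx 13.851$)
$F r + W{\left(22,23 \right)} = 164 \left(- \frac{3}{7} + \frac{\sqrt{24673}}{11}\right) + 9 = \left(- \frac{492}{7} + \frac{164 \sqrt{24673}}{11}\right) + 9 = - \frac{429}{7} + \frac{164 \sqrt{24673}}{11}$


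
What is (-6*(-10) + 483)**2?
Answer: 294849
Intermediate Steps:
(-6*(-10) + 483)**2 = (60 + 483)**2 = 543**2 = 294849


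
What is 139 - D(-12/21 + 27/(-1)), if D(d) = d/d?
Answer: 138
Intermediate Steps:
D(d) = 1
139 - D(-12/21 + 27/(-1)) = 139 - 1*1 = 139 - 1 = 138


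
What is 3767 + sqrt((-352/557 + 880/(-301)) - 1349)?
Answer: 3767 + I*sqrt(38018807506085)/167657 ≈ 3767.0 + 36.777*I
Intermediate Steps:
3767 + sqrt((-352/557 + 880/(-301)) - 1349) = 3767 + sqrt((-352*1/557 + 880*(-1/301)) - 1349) = 3767 + sqrt((-352/557 - 880/301) - 1349) = 3767 + sqrt(-596112/167657 - 1349) = 3767 + sqrt(-226765405/167657) = 3767 + I*sqrt(38018807506085)/167657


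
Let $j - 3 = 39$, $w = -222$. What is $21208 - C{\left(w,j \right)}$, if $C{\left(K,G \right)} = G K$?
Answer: $30532$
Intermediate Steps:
$j = 42$ ($j = 3 + 39 = 42$)
$21208 - C{\left(w,j \right)} = 21208 - 42 \left(-222\right) = 21208 - -9324 = 21208 + 9324 = 30532$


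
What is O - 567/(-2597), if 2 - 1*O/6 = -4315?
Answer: 9609723/371 ≈ 25902.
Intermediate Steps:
O = 25902 (O = 12 - 6*(-4315) = 12 + 25890 = 25902)
O - 567/(-2597) = 25902 - 567/(-2597) = 25902 - 567*(-1)/2597 = 25902 - 1*(-81/371) = 25902 + 81/371 = 9609723/371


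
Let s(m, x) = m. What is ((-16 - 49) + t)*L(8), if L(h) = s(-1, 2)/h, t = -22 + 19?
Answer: 17/2 ≈ 8.5000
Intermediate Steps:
t = -3
L(h) = -1/h
((-16 - 49) + t)*L(8) = ((-16 - 49) - 3)*(-1/8) = (-65 - 3)*(-1*1/8) = -68*(-1/8) = 17/2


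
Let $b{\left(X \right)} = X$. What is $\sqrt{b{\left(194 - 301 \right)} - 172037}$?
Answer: $4 i \sqrt{10759} \approx 414.9 i$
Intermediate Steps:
$\sqrt{b{\left(194 - 301 \right)} - 172037} = \sqrt{\left(194 - 301\right) - 172037} = \sqrt{-107 - 172037} = \sqrt{-172144} = 4 i \sqrt{10759}$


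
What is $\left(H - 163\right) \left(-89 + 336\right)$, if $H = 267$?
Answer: $25688$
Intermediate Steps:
$\left(H - 163\right) \left(-89 + 336\right) = \left(267 - 163\right) \left(-89 + 336\right) = 104 \cdot 247 = 25688$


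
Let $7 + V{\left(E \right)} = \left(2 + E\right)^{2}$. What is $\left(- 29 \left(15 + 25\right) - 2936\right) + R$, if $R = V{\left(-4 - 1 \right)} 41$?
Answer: $-4014$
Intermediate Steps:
$V{\left(E \right)} = -7 + \left(2 + E\right)^{2}$
$R = 82$ ($R = \left(-7 + \left(2 - 5\right)^{2}\right) 41 = \left(-7 + \left(-3\right)^{2}\right) 41 = \left(-7 + 9\right) 41 = 2 \cdot 41 = 82$)
$\left(- 29 \left(15 + 25\right) - 2936\right) + R = \left(- 29 \left(15 + 25\right) - 2936\right) + 82 = \left(\left(-29\right) 40 - 2936\right) + 82 = \left(-1160 - 2936\right) + 82 = -4096 + 82 = -4014$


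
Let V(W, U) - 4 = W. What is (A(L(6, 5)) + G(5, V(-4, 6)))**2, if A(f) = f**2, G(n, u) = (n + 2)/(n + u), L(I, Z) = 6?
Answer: 34969/25 ≈ 1398.8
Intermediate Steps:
V(W, U) = 4 + W
G(n, u) = (2 + n)/(n + u)
(A(L(6, 5)) + G(5, V(-4, 6)))**2 = (6**2 + (2 + 5)/(5 + (4 - 4)))**2 = (36 + 7/(5 + 0))**2 = (36 + 7/5)**2 = (187/5)**2 = 34969/25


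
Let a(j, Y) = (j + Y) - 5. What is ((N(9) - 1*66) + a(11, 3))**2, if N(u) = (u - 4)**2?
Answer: 1024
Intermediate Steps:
N(u) = (-4 + u)**2
a(j, Y) = -5 + Y + j (a(j, Y) = (Y + j) - 5 = -5 + Y + j)
((N(9) - 1*66) + a(11, 3))**2 = (((-4 + 9)**2 - 1*66) + (-5 + 3 + 11))**2 = ((5**2 - 66) + 9)**2 = ((25 - 66) + 9)**2 = (-41 + 9)**2 = (-32)**2 = 1024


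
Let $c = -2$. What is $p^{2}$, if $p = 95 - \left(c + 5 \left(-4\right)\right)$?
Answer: $13689$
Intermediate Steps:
$p = 117$ ($p = 95 - \left(-2 + 5 \left(-4\right)\right) = 95 - \left(-2 - 20\right) = 95 - -22 = 95 + 22 = 117$)
$p^{2} = 117^{2} = 13689$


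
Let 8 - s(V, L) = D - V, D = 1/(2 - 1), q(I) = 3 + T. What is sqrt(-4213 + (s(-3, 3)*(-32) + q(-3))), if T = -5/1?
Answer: I*sqrt(4343) ≈ 65.901*I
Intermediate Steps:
T = -5 (T = -5*1 = -5)
q(I) = -2 (q(I) = 3 - 5 = -2)
D = 1 (D = 1/1 = 1)
s(V, L) = 7 + V (s(V, L) = 8 - (1 - V) = 8 + (-1 + V) = 7 + V)
sqrt(-4213 + (s(-3, 3)*(-32) + q(-3))) = sqrt(-4213 + ((7 - 3)*(-32) - 2)) = sqrt(-4213 + (4*(-32) - 2)) = sqrt(-4213 + (-128 - 2)) = sqrt(-4213 - 130) = sqrt(-4343) = I*sqrt(4343)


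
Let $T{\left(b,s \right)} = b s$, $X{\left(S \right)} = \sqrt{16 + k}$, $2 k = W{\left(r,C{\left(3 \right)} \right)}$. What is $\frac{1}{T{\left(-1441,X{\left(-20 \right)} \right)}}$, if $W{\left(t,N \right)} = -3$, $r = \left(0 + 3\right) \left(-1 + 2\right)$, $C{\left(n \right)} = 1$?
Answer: $- \frac{\sqrt{58}}{41789} \approx -0.00018224$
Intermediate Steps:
$r = 3$ ($r = 3 \cdot 1 = 3$)
$k = - \frac{3}{2}$ ($k = \frac{1}{2} \left(-3\right) = - \frac{3}{2} \approx -1.5$)
$X{\left(S \right)} = \frac{\sqrt{58}}{2}$ ($X{\left(S \right)} = \sqrt{16 - \frac{3}{2}} = \sqrt{\frac{29}{2}} = \frac{\sqrt{58}}{2}$)
$\frac{1}{T{\left(-1441,X{\left(-20 \right)} \right)}} = \frac{1}{\left(-1441\right) \frac{\sqrt{58}}{2}} = \frac{1}{\left(- \frac{1441}{2}\right) \sqrt{58}} = - \frac{\sqrt{58}}{41789}$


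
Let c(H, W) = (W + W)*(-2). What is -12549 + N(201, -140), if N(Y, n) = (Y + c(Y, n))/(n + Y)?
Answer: -764728/61 ≈ -12537.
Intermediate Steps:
c(H, W) = -4*W (c(H, W) = (2*W)*(-2) = -4*W)
N(Y, n) = (Y - 4*n)/(Y + n) (N(Y, n) = (Y - 4*n)/(n + Y) = (Y - 4*n)/(Y + n))
-12549 + N(201, -140) = -12549 + (201 - 4*(-140))/(201 - 140) = -12549 + (201 + 560)/61 = -12549 + (1/61)*761 = -12549 + 761/61 = -764728/61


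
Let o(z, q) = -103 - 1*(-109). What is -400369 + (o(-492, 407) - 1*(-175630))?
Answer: -224733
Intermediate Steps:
o(z, q) = 6 (o(z, q) = -103 + 109 = 6)
-400369 + (o(-492, 407) - 1*(-175630)) = -400369 + (6 - 1*(-175630)) = -400369 + (6 + 175630) = -400369 + 175636 = -224733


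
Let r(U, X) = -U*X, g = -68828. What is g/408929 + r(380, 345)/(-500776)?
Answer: 4785795343/51195457226 ≈ 0.093481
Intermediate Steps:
r(U, X) = -U*X
g/408929 + r(380, 345)/(-500776) = -68828/408929 - 1*380*345/(-500776) = -68828*1/408929 - 131100*(-1/500776) = -68828/408929 + 32775/125194 = 4785795343/51195457226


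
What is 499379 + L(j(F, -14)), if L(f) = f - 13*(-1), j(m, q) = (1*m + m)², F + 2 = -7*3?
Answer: 501508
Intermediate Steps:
F = -23 (F = -2 - 7*3 = -2 - 21 = -23)
j(m, q) = 4*m² (j(m, q) = (m + m)² = (2*m)² = 4*m²)
L(f) = 13 + f (L(f) = f + 13 = 13 + f)
499379 + L(j(F, -14)) = 499379 + (13 + 4*(-23)²) = 499379 + (13 + 4*529) = 499379 + (13 + 2116) = 499379 + 2129 = 501508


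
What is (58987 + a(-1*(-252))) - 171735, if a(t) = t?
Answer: -112496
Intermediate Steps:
(58987 + a(-1*(-252))) - 171735 = (58987 - 1*(-252)) - 171735 = (58987 + 252) - 171735 = 59239 - 171735 = -112496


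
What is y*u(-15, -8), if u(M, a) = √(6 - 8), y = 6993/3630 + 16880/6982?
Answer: 18349921*I*√2/4224110 ≈ 6.1435*I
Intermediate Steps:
y = 18349921/4224110 (y = 6993*(1/3630) + 16880*(1/6982) = 2331/1210 + 8440/3491 = 18349921/4224110 ≈ 4.3441)
u(M, a) = I*√2 (u(M, a) = √(-2) = I*√2)
y*u(-15, -8) = 18349921*(I*√2)/4224110 = 18349921*I*√2/4224110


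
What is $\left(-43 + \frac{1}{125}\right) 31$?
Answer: $- \frac{166594}{125} \approx -1332.8$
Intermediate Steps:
$\left(-43 + \frac{1}{125}\right) 31 = \left(- \frac{5374}{125}\right) 31 = - \frac{166594}{125}$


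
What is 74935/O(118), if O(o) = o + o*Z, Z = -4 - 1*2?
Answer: -14987/118 ≈ -127.01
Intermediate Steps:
Z = -6 (Z = -4 - 2 = -6)
O(o) = -5*o (O(o) = o + o*(-6) = o - 6*o = -5*o)
74935/O(118) = 74935/((-5*118)) = 74935/(-590) = 74935*(-1/590) = -14987/118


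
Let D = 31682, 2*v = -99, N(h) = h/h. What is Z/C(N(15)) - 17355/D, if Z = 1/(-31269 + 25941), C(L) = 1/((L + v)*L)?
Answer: -90930863/168801696 ≈ -0.53868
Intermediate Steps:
N(h) = 1
v = -99/2 (v = (½)*(-99) = -99/2 ≈ -49.500)
C(L) = 1/(L*(-99/2 + L)) (C(L) = 1/((L - 99/2)*L) = 1/((-99/2 + L)*L) = 1/(L*(-99/2 + L)))
Z = -1/5328 (Z = 1/(-5328) = -1/5328 ≈ -0.00018769)
Z/C(N(15)) - 17355/D = -1/(5328*(2/(1*(-99 + 2*1)))) - 17355/31682 = -1/(5328*(2*1/(-99 + 2))) - 17355*1/31682 = -1/(5328*(2*1/(-97))) - 17355/31682 = -1/(5328*(2*1*(-1/97))) - 17355/31682 = -1/(5328*(-2/97)) - 17355/31682 = -1/5328*(-97/2) - 17355/31682 = 97/10656 - 17355/31682 = -90930863/168801696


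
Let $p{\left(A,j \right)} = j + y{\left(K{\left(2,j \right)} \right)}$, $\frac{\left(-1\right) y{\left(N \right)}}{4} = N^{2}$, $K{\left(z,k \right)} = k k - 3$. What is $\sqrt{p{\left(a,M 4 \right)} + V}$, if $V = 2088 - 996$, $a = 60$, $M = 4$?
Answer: $4 i \sqrt{15933} \approx 504.9 i$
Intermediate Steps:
$K{\left(z,k \right)} = -3 + k^{2}$ ($K{\left(z,k \right)} = k^{2} - 3 = -3 + k^{2}$)
$y{\left(N \right)} = - 4 N^{2}$
$V = 1092$ ($V = 2088 - 996 = 1092$)
$p{\left(A,j \right)} = j - 4 \left(-3 + j^{2}\right)^{2}$
$\sqrt{p{\left(a,M 4 \right)} + V} = \sqrt{\left(4 \cdot 4 - 4 \left(-3 + \left(4 \cdot 4\right)^{2}\right)^{2}\right) + 1092} = \sqrt{\left(16 - 4 \left(-3 + 16^{2}\right)^{2}\right) + 1092} = \sqrt{\left(16 - 4 \left(-3 + 256\right)^{2}\right) + 1092} = \sqrt{\left(16 - 4 \cdot 253^{2}\right) + 1092} = \sqrt{\left(16 - 256036\right) + 1092} = \sqrt{-256020 + 1092} = \sqrt{-254928} = 4 i \sqrt{15933}$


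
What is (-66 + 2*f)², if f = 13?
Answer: 1600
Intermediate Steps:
(-66 + 2*f)² = (-66 + 2*13)² = (-66 + 26)² = (-40)² = 1600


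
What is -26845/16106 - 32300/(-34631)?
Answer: -409445395/557766886 ≈ -0.73408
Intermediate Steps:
-26845/16106 - 32300/(-34631) = -26845*1/16106 - 32300*(-1/34631) = -26845/16106 + 32300/34631 = -409445395/557766886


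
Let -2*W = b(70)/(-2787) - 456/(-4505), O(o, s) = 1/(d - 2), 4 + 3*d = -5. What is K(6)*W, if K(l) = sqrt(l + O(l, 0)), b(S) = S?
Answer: -477761*sqrt(145)/62777175 ≈ -0.091642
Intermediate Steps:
d = -3 (d = -4/3 + (1/3)*(-5) = -4/3 - 5/3 = -3)
O(o, s) = -1/5 (O(o, s) = 1/(-3 - 2) = 1/(-5) = -1/5)
W = -477761/12555435 (W = -(70/(-2787) - 456/(-4505))/2 = -(70*(-1/2787) - 456*(-1/4505))/2 = -(-70/2787 + 456/4505)/2 = -1/2*955522/12555435 = -477761/12555435 ≈ -0.038052)
K(l) = sqrt(-1/5 + l) (K(l) = sqrt(l - 1/5) = sqrt(-1/5 + l))
K(6)*W = (sqrt(-5 + 25*6)/5)*(-477761/12555435) = (sqrt(-5 + 150)/5)*(-477761/12555435) = (sqrt(145)/5)*(-477761/12555435) = -477761*sqrt(145)/62777175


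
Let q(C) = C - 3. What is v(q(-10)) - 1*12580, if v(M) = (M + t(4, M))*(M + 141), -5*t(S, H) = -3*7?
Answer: -68532/5 ≈ -13706.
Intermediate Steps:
t(S, H) = 21/5 (t(S, H) = -(-3)*7/5 = -⅕*(-21) = 21/5)
q(C) = -3 + C
v(M) = (141 + M)*(21/5 + M) (v(M) = (M + 21/5)*(M + 141) = (21/5 + M)*(141 + M) = (141 + M)*(21/5 + M))
v(q(-10)) - 1*12580 = (2961/5 + (-3 - 10)² + 726*(-3 - 10)/5) - 1*12580 = (2961/5 + (-13)² + (726/5)*(-13)) - 12580 = (2961/5 + 169 - 9438/5) - 12580 = -5632/5 - 12580 = -68532/5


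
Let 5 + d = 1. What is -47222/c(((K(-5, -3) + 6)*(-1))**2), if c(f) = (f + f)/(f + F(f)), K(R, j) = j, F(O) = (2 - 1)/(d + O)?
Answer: -1086106/45 ≈ -24136.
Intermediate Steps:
d = -4 (d = -5 + 1 = -4)
F(O) = 1/(-4 + O) (F(O) = (2 - 1)/(-4 + O) = 1/(-4 + O))
c(f) = 2*f/(f + 1/(-4 + f)) (c(f) = (f + f)/(f + 1/(-4 + f)) = (2*f)/(f + 1/(-4 + f)) = 2*f/(f + 1/(-4 + f)))
-47222/c(((K(-5, -3) + 6)*(-1))**2) = -47222*(1 + ((-3 + 6)*(-1))**2*(-4 + ((-3 + 6)*(-1))**2))/(2*(-4 + ((-3 + 6)*(-1))**2)*(-3 + 6)**2) = -47222*(1 + (3*(-1))**2*(-4 + (3*(-1))**2))/(18*(-4 + (3*(-1))**2)) = -47222*(1 + (-3)**2*(-4 + (-3)**2))/(18*(-4 + (-3)**2)) = -47222*(1 + 9*(-4 + 9))/(18*(-4 + 9)) = -47222/(2*9*5/(1 + 9*5)) = -47222/(2*9*5/(1 + 45)) = -47222/(2*9*5/46) = -47222/(2*9*(1/46)*5) = -47222/45/23 = -47222*23/45 = -1086106/45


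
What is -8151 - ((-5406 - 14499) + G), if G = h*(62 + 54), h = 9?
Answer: 10710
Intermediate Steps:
G = 1044 (G = 9*(62 + 54) = 9*116 = 1044)
-8151 - ((-5406 - 14499) + G) = -8151 - ((-5406 - 14499) + 1044) = -8151 - (-19905 + 1044) = -8151 - 1*(-18861) = -8151 + 18861 = 10710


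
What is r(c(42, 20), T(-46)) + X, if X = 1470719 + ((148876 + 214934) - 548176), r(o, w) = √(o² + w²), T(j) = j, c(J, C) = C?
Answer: 1286353 + 2*√629 ≈ 1.2864e+6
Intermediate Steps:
X = 1286353 (X = 1470719 + (363810 - 548176) = 1470719 - 184366 = 1286353)
r(c(42, 20), T(-46)) + X = √(20² + (-46)²) + 1286353 = √(400 + 2116) + 1286353 = √2516 + 1286353 = 2*√629 + 1286353 = 1286353 + 2*√629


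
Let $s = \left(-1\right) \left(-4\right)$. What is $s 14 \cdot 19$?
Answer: $1064$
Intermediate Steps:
$s = 4$
$s 14 \cdot 19 = 4 \cdot 14 \cdot 19 = 56 \cdot 19 = 1064$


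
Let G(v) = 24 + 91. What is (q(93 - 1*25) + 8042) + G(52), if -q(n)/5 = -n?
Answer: 8497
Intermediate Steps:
G(v) = 115
q(n) = 5*n (q(n) = -(-5)*n = 5*n)
(q(93 - 1*25) + 8042) + G(52) = (5*(93 - 1*25) + 8042) + 115 = (5*(93 - 25) + 8042) + 115 = (5*68 + 8042) + 115 = (340 + 8042) + 115 = 8382 + 115 = 8497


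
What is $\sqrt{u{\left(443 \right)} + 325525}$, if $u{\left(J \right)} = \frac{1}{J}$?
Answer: $\frac{6 \sqrt{1774554338}}{443} \approx 570.55$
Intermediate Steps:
$\sqrt{u{\left(443 \right)} + 325525} = \sqrt{\frac{1}{443} + 325525} = \sqrt{\frac{144207576}{443}} = \frac{6 \sqrt{1774554338}}{443}$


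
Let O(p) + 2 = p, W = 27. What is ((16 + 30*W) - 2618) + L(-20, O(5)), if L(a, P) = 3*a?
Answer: -1852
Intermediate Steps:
O(p) = -2 + p
((16 + 30*W) - 2618) + L(-20, O(5)) = ((16 + 30*27) - 2618) + 3*(-20) = ((16 + 810) - 2618) - 60 = (826 - 2618) - 60 = -1792 - 60 = -1852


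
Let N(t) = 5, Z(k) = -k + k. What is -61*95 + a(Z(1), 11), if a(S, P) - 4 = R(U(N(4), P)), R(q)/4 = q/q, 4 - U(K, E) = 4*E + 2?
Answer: -5787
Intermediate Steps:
Z(k) = 0
U(K, E) = 2 - 4*E (U(K, E) = 4 - (4*E + 2) = 4 - (2 + 4*E) = 4 + (-2 - 4*E) = 2 - 4*E)
R(q) = 4 (R(q) = 4*(q/q) = 4*1 = 4)
a(S, P) = 8 (a(S, P) = 4 + 4 = 8)
-61*95 + a(Z(1), 11) = -61*95 + 8 = -5795 + 8 = -5787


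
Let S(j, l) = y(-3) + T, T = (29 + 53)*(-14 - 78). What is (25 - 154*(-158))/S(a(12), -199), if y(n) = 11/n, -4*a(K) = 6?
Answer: -73071/22643 ≈ -3.2271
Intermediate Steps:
a(K) = -3/2 (a(K) = -¼*6 = -3/2)
T = -7544 (T = 82*(-92) = -7544)
S(j, l) = -22643/3 (S(j, l) = 11/(-3) - 7544 = 11*(-⅓) - 7544 = -11/3 - 7544 = -22643/3)
(25 - 154*(-158))/S(a(12), -199) = (25 - 154*(-158))/(-22643/3) = (25 + 24332)*(-3/22643) = 24357*(-3/22643) = -73071/22643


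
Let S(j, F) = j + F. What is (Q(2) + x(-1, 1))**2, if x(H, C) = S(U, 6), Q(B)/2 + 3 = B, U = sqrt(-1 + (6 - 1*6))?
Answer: (4 + I)**2 ≈ 15.0 + 8.0*I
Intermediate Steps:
U = I (U = sqrt(-1 + (6 - 6)) = sqrt(-1 + 0) = sqrt(-1) = I ≈ 1.0*I)
S(j, F) = F + j
Q(B) = -6 + 2*B
x(H, C) = 6 + I
(Q(2) + x(-1, 1))**2 = ((-6 + 2*2) + (6 + I))**2 = ((-6 + 4) + (6 + I))**2 = (-2 + (6 + I))**2 = (4 + I)**2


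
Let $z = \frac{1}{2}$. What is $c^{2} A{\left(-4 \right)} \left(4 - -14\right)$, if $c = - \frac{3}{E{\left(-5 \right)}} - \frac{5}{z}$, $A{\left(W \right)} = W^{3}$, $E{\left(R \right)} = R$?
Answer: $- \frac{2544768}{25} \approx -1.0179 \cdot 10^{5}$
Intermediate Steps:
$z = \frac{1}{2} \approx 0.5$
$c = - \frac{47}{5}$ ($c = - \frac{3}{-5} - 5 \frac{1}{\frac{1}{2}} = \left(-3\right) \left(- \frac{1}{5}\right) - 10 = \frac{3}{5} - 10 = - \frac{47}{5} \approx -9.4$)
$c^{2} A{\left(-4 \right)} \left(4 - -14\right) = \left(- \frac{47}{5}\right)^{2} \left(-4\right)^{3} \left(4 - -14\right) = \frac{2209}{25} \left(-64\right) \left(4 + 14\right) = \left(- \frac{141376}{25}\right) 18 = - \frac{2544768}{25}$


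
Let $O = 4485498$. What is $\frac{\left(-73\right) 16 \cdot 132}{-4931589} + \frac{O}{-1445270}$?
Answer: $- \frac{3649634441467}{1187912939005} \approx -3.0723$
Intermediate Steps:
$\frac{\left(-73\right) 16 \cdot 132}{-4931589} + \frac{O}{-1445270} = \frac{\left(-73\right) 16 \cdot 132}{-4931589} + \frac{4485498}{-1445270} = \left(-1168\right) 132 \left(- \frac{1}{4931589}\right) + 4485498 \left(- \frac{1}{1445270}\right) = \left(-154176\right) \left(- \frac{1}{4931589}\right) - \frac{2242749}{722635} = \frac{51392}{1643863} - \frac{2242749}{722635} = - \frac{3649634441467}{1187912939005}$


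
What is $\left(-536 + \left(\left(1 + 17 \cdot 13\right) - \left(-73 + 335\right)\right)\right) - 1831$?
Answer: $-2407$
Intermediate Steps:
$\left(-536 + \left(\left(1 + 17 \cdot 13\right) - \left(-73 + 335\right)\right)\right) - 1831 = \left(-536 + \left(\left(1 + 221\right) - 262\right)\right) - 1831 = \left(-536 + \left(222 - 262\right)\right) - 1831 = \left(-536 - 40\right) - 1831 = -576 - 1831 = -2407$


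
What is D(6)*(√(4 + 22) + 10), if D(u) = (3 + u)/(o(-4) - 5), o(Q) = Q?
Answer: -10 - √26 ≈ -15.099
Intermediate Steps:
D(u) = -⅓ - u/9 (D(u) = (3 + u)/(-4 - 5) = (3 + u)/(-9) = (3 + u)*(-⅑) = -⅓ - u/9)
D(6)*(√(4 + 22) + 10) = (-⅓ - ⅑*6)*(√(4 + 22) + 10) = (-⅓ - ⅔)*(√26 + 10) = -(10 + √26) = -10 - √26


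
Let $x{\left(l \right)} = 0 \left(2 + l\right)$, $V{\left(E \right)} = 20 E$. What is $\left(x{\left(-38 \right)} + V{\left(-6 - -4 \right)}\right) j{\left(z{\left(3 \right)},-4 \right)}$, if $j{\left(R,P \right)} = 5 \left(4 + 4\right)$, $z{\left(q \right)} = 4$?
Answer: $-1600$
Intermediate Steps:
$x{\left(l \right)} = 0$
$j{\left(R,P \right)} = 40$ ($j{\left(R,P \right)} = 5 \cdot 8 = 40$)
$\left(x{\left(-38 \right)} + V{\left(-6 - -4 \right)}\right) j{\left(z{\left(3 \right)},-4 \right)} = \left(0 + 20 \left(-6 - -4\right)\right) 40 = \left(0 + 20 \left(-6 + 4\right)\right) 40 = \left(0 + 20 \left(-2\right)\right) 40 = \left(0 - 40\right) 40 = \left(-40\right) 40 = -1600$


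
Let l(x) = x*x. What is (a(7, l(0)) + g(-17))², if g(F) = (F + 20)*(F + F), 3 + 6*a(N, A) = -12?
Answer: 43681/4 ≈ 10920.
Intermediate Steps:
l(x) = x²
a(N, A) = -5/2 (a(N, A) = -½ + (⅙)*(-12) = -½ - 2 = -5/2)
g(F) = 2*F*(20 + F) (g(F) = (20 + F)*(2*F) = 2*F*(20 + F))
(a(7, l(0)) + g(-17))² = (-5/2 + 2*(-17)*(20 - 17))² = (-5/2 + 2*(-17)*3)² = (-5/2 - 102)² = (-209/2)² = 43681/4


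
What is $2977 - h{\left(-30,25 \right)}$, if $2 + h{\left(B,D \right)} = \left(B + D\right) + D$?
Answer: $2959$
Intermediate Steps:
$h{\left(B,D \right)} = -2 + B + 2 D$ ($h{\left(B,D \right)} = -2 + \left(\left(B + D\right) + D\right) = -2 + \left(B + 2 D\right) = -2 + B + 2 D$)
$2977 - h{\left(-30,25 \right)} = 2977 - \left(-2 - 30 + 2 \cdot 25\right) = 2977 - \left(-2 - 30 + 50\right) = 2977 - 18 = 2959$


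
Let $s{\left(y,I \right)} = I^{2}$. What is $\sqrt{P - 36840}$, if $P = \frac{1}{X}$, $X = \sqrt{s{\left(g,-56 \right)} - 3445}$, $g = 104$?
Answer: $\frac{\sqrt{-3517520040 - 309 i \sqrt{309}}}{309} \approx 0.00014819 - 191.94 i$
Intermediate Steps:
$X = i \sqrt{309}$ ($X = \sqrt{\left(-56\right)^{2} - 3445} = \sqrt{3136 - 3445} = \sqrt{-309} = i \sqrt{309} \approx 17.578 i$)
$P = - \frac{i \sqrt{309}}{309}$ ($P = \frac{1}{i \sqrt{309}} = - \frac{i \sqrt{309}}{309} \approx - 0.056888 i$)
$\sqrt{P - 36840} = \sqrt{- \frac{i \sqrt{309}}{309} - 36840} = \sqrt{-36840 - \frac{i \sqrt{309}}{309}}$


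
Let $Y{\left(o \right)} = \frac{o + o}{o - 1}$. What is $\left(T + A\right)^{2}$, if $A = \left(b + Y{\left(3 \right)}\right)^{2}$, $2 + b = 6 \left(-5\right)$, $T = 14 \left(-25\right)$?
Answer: $241081$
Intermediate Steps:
$Y{\left(o \right)} = \frac{2 o}{-1 + o}$
$T = -350$
$b = -32$ ($b = -2 + 6 \left(-5\right) = -2 - 30 = -32$)
$A = 841$ ($A = \left(-32 + 2 \cdot 3 \frac{1}{-1 + 3}\right)^{2} = \left(-32 + 2 \cdot 3 \cdot \frac{1}{2}\right)^{2} = \left(-32 + 3\right)^{2} = \left(-29\right)^{2} = 841$)
$\left(T + A\right)^{2} = \left(-350 + 841\right)^{2} = 491^{2} = 241081$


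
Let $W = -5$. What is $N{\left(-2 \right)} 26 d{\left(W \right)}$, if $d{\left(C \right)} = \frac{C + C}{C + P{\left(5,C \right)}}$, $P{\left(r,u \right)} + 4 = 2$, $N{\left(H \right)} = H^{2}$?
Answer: $\frac{1040}{7} \approx 148.57$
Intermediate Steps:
$P{\left(r,u \right)} = -2$ ($P{\left(r,u \right)} = -4 + 2 = -2$)
$d{\left(C \right)} = \frac{2 C}{-2 + C}$ ($d{\left(C \right)} = \frac{C + C}{C - 2} = \frac{2 C}{-2 + C}$)
$N{\left(-2 \right)} 26 d{\left(W \right)} = \left(-2\right)^{2} \cdot 26 \cdot 2 \left(-5\right) \frac{1}{-2 - 5} = 4 \cdot 26 \cdot 2 \left(-5\right) \frac{1}{-7} = 104 \cdot 2 \left(-5\right) \left(- \frac{1}{7}\right) = 104 \cdot \frac{10}{7} = \frac{1040}{7}$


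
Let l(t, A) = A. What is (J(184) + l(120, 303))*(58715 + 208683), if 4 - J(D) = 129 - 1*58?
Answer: 63105928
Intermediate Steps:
J(D) = -67 (J(D) = 4 - (129 - 1*58) = 4 - (129 - 58) = 4 - 1*71 = 4 - 71 = -67)
(J(184) + l(120, 303))*(58715 + 208683) = (-67 + 303)*(58715 + 208683) = 236*267398 = 63105928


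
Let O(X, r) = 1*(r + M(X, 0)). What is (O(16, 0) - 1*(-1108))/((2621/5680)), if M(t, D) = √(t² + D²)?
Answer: 6384320/2621 ≈ 2435.8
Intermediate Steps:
M(t, D) = √(D² + t²)
O(X, r) = r + √(X²) (O(X, r) = 1*(r + √(0² + X²)) = 1*(r + √(0 + X²)) = 1*(r + √(X²)) = r + √(X²))
(O(16, 0) - 1*(-1108))/((2621/5680)) = ((0 + √(16²)) - 1*(-1108))/((2621/5680)) = ((0 + √256) + 1108)/((2621*(1/5680))) = ((0 + 16) + 1108)/(2621/5680) = (16 + 1108)*(5680/2621) = 1124*(5680/2621) = 6384320/2621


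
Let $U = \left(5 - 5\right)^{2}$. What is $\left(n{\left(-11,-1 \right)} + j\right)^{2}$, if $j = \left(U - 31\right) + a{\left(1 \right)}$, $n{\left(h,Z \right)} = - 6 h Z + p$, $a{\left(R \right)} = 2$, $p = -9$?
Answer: $10816$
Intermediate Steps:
$U = 0$ ($U = 0^{2} = 0$)
$n{\left(h,Z \right)} = -9 - 6 Z h$ ($n{\left(h,Z \right)} = - 6 h Z - 9 = - 6 Z h - 9 = -9 - 6 Z h$)
$j = -29$ ($j = \left(0 - 31\right) + 2 = -31 + 2 = -29$)
$\left(n{\left(-11,-1 \right)} + j\right)^{2} = \left(\left(-9 - \left(-6\right) \left(-11\right)\right) - 29\right)^{2} = \left(\left(-9 - 66\right) - 29\right)^{2} = \left(-75 - 29\right)^{2} = \left(-104\right)^{2} = 10816$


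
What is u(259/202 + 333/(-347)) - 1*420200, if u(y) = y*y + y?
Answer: -2064511449195693/4913168836 ≈ -4.2020e+5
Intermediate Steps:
u(y) = y + y² (u(y) = y² + y = y + y²)
u(259/202 + 333/(-347)) - 1*420200 = (259/202 + 333/(-347))*(1 + (259/202 + 333/(-347))) - 1*420200 = (259*(1/202) + 333*(-1/347))*(1 + (259*(1/202) + 333*(-1/347))) - 420200 = (259/202 - 333/347)*(1 + (259/202 - 333/347)) - 420200 = 22607*(1 + 22607/70094)/70094 - 420200 = (22607/70094)*(92701/70094) - 420200 = 2095691507/4913168836 - 420200 = -2064511449195693/4913168836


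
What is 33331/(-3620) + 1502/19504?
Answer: -80581323/8825560 ≈ -9.1304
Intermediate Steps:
33331/(-3620) + 1502/19504 = 33331*(-1/3620) + 1502*(1/19504) = -33331/3620 + 751/9752 = -80581323/8825560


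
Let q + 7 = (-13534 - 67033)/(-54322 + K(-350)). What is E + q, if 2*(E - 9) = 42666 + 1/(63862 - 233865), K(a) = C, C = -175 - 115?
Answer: 198092185445455/9284203836 ≈ 21336.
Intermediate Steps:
C = -290
K(a) = -290
E = 7256408051/340006 (E = 9 + (42666 + 1/(63862 - 233865))/2 = 9 + (42666 + 1/(-170003))/2 = 9 + (42666 - 1/170003)/2 = 9 + (½)*(7253347997/170003) = 9 + 7253347997/340006 = 7256408051/340006 ≈ 21342.)
q = -301717/54612 (q = -7 + (-13534 - 67033)/(-54322 - 290) = -7 - 80567/(-54612) = -7 - 80567*(-1/54612) = -7 + 80567/54612 = -301717/54612 ≈ -5.5247)
E + q = 7256408051/340006 - 301717/54612 = 198092185445455/9284203836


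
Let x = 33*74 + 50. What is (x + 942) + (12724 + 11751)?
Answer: 27909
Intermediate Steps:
x = 2492 (x = 2442 + 50 = 2492)
(x + 942) + (12724 + 11751) = (2492 + 942) + (12724 + 11751) = 3434 + 24475 = 27909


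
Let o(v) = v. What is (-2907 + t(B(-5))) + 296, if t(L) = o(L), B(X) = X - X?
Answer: -2611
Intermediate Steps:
B(X) = 0
t(L) = L
(-2907 + t(B(-5))) + 296 = (-2907 + 0) + 296 = -2907 + 296 = -2611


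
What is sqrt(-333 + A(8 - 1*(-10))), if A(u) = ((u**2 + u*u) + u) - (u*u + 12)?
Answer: I*sqrt(3) ≈ 1.732*I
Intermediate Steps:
A(u) = -12 + u + u**2 (A(u) = ((u**2 + u**2) + u) - (u**2 + 12) = (2*u**2 + u) - (12 + u**2) = (u + 2*u**2) + (-12 - u**2) = -12 + u + u**2)
sqrt(-333 + A(8 - 1*(-10))) = sqrt(-333 + (-12 + (8 - 1*(-10)) + (8 - 1*(-10))**2)) = sqrt(-333 + (-12 + (8 + 10) + (8 + 10)**2)) = sqrt(-333 + (-12 + 18 + 18**2)) = sqrt(-333 + (-12 + 18 + 324)) = sqrt(-333 + 330) = sqrt(-3) = I*sqrt(3)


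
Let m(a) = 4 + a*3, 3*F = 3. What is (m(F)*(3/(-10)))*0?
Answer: 0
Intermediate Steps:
F = 1 (F = (⅓)*3 = 1)
m(a) = 4 + 3*a
(m(F)*(3/(-10)))*0 = ((4 + 3*1)*(3/(-10)))*0 = ((4 + 3)*(3*(-⅒)))*0 = (7*(-3/10))*0 = -21/10*0 = 0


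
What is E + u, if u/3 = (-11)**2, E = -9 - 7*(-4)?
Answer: 382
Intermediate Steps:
E = 19 (E = -9 + 28 = 19)
u = 363 (u = 3*(-11)**2 = 3*121 = 363)
E + u = 19 + 363 = 382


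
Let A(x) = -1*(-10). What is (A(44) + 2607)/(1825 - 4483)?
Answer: -2617/2658 ≈ -0.98458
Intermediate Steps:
A(x) = 10
(A(44) + 2607)/(1825 - 4483) = (10 + 2607)/(1825 - 4483) = 2617/(-2658) = 2617*(-1/2658) = -2617/2658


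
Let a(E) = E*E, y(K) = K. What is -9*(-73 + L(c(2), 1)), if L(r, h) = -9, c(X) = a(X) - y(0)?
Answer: 738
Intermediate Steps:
a(E) = E**2
c(X) = X**2 (c(X) = X**2 - 1*0 = X**2 + 0 = X**2)
-9*(-73 + L(c(2), 1)) = -9*(-73 - 9) = -9*(-82) = 738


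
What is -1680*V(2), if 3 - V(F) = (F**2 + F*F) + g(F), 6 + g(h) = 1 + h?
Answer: 3360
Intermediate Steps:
g(h) = -5 + h (g(h) = -6 + (1 + h) = -5 + h)
V(F) = 8 - F - 2*F**2 (V(F) = 3 - ((F**2 + F*F) + (-5 + F)) = 3 - ((F**2 + F**2) + (-5 + F)) = 3 - (2*F**2 + (-5 + F)) = 3 - (-5 + F + 2*F**2) = 3 + (5 - F - 2*F**2) = 8 - F - 2*F**2)
-1680*V(2) = -1680*(8 - 1*2 - 2*2**2) = -1680*(8 - 2 - 2*4) = -1680*(8 - 2 - 8) = -1680*(-2) = 3360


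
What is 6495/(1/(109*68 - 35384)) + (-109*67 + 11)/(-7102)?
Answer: -645139071494/3551 ≈ -1.8168e+8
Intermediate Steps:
6495/(1/(109*68 - 35384)) + (-109*67 + 11)/(-7102) = 6495/(1/(7412 - 35384)) + (-7303 + 11)*(-1/7102) = 6495/(1/(-27972)) - 7292*(-1/7102) = 6495/(-1/27972) + 3646/3551 = 6495*(-27972) + 3646/3551 = -181678140 + 3646/3551 = -645139071494/3551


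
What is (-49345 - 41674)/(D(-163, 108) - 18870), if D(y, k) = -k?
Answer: 91019/18978 ≈ 4.7960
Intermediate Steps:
(-49345 - 41674)/(D(-163, 108) - 18870) = (-49345 - 41674)/(-1*108 - 18870) = -91019/(-108 - 18870) = -91019/(-18978) = -91019*(-1/18978) = 91019/18978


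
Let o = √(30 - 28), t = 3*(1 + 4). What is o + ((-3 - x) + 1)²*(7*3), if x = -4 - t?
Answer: 6069 + √2 ≈ 6070.4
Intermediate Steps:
t = 15 (t = 3*5 = 15)
x = -19 (x = -4 - 1*15 = -4 - 15 = -19)
o = √2 ≈ 1.4142
o + ((-3 - x) + 1)²*(7*3) = √2 + ((-3 - 1*(-19)) + 1)²*(7*3) = √2 + ((-3 + 19) + 1)²*21 = √2 + (16 + 1)²*21 = √2 + 17²*21 = √2 + 289*21 = √2 + 6069 = 6069 + √2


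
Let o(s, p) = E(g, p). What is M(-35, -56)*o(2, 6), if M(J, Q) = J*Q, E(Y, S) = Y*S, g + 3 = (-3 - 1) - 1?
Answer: -94080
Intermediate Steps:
g = -8 (g = -3 + ((-3 - 1) - 1) = -3 + (-4 - 1) = -3 - 5 = -8)
E(Y, S) = S*Y
o(s, p) = -8*p (o(s, p) = p*(-8) = -8*p)
M(-35, -56)*o(2, 6) = (-35*(-56))*(-8*6) = 1960*(-48) = -94080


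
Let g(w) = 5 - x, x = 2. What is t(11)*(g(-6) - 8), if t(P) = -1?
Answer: 5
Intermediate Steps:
g(w) = 3 (g(w) = 5 - 1*2 = 5 - 2 = 3)
t(11)*(g(-6) - 8) = -(3 - 8) = -1*(-5) = 5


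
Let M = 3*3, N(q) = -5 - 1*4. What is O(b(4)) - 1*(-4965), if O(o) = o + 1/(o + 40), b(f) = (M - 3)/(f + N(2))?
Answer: 4814911/970 ≈ 4963.8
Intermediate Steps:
N(q) = -9 (N(q) = -5 - 4 = -9)
M = 9
b(f) = 6/(-9 + f) (b(f) = (9 - 3)/(f - 9) = 6/(-9 + f))
O(o) = o + 1/(40 + o)
O(b(4)) - 1*(-4965) = (1 + (6/(-9 + 4))² + 40*(6/(-9 + 4)))/(40 + 6/(-9 + 4)) - 1*(-4965) = (1 + (6/(-5))² + 40*(6/(-5)))/(40 + 6/(-5)) + 4965 = (1 + (6*(-⅕))² + 40*(6*(-⅕)))/(40 + 6*(-⅕)) + 4965 = (1 + (-6/5)² + 40*(-6/5))/(40 - 6/5) + 4965 = (1 + 36/25 - 48)/(194/5) + 4965 = (5/194)*(-1139/25) + 4965 = -1139/970 + 4965 = 4814911/970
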